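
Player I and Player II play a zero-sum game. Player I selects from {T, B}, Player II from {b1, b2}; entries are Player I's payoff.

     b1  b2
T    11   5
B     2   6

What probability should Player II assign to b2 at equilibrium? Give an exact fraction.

9/10

Row minima: T → 5, B → 2; maximin = 5.
Column maxima: b1 → 11, b2 → 6; minimax = 6.
5 ≠ 6, so there is no saddle point; optimal play is mixed.
Let Player I play T with probability p. Expected payoff against b1: 11p + 2(1−p) = 9p + 2; against b2: 5p + 6(1−p) = −p + 6.
Setting these equal: 9p + 2 = −p + 6 ⇒ 10p = 4 ⇒ p = 2/5, and the value is (9)·(2/5) + 2 = 28/5.
For Player II: with q = P(b1), equating T's and B's payoffs gives 6q + 5 = −4q + 6 ⇒ q = 1/10.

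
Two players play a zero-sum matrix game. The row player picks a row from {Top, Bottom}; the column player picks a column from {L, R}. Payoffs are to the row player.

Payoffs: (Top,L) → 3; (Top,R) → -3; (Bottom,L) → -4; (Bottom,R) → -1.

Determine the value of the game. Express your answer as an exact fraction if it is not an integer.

Row minima: Top → -3, Bottom → -4; maximin = -3.
Column maxima: L → 3, R → -1; minimax = -1.
-3 ≠ -1, so there is no saddle point; optimal play is mixed.
Let the row player play Top with probability p. Expected payoff against L: 3p + (-4)(1−p) = 7p − 4; against R: (-3)p + (-1)(1−p) = −2p − 1.
Setting these equal: 7p − 4 = −2p − 1 ⇒ 9p = 3 ⇒ p = 1/3, and the value is (7)·(1/3) − 4 = -5/3.
For the column player: with q = P(L), equating Top's and Bottom's payoffs gives 6q − 3 = −3q − 1 ⇒ q = 2/9.

-5/3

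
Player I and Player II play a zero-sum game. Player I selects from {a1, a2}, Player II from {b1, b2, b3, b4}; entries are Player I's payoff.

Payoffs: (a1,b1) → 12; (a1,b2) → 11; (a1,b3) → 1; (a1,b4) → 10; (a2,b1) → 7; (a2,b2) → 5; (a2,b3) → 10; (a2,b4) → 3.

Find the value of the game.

Row minima: a1 → 1, a2 → 3; maximin = 3.
Column maxima: b1 → 12, b2 → 11, b3 → 10, b4 → 10; minimax = 10.
3 ≠ 10, so there is no saddle point; optimal play is mixed.
b1 is strictly dominated by b2 (it gives Player I strictly more in every row), so Player II never plays it.
b2 is strictly dominated by b4 (it gives Player I strictly more in every row), so Player II never plays it.
On the remaining 2×2 (a1, a2 vs b3, b4):
Let Player I play a1 with probability p. Expected payoff against b3: 1p + 10(1−p) = −9p + 10; against b4: 10p + 3(1−p) = 7p + 3.
Setting these equal: −9p + 10 = 7p + 3 ⇒ −16p = -7 ⇒ p = 7/16, and the value is (-9)·(7/16) + 10 = 97/16.
For Player II: with q = P(b3), equating a1's and a2's payoffs gives −9q + 10 = 7q + 3 ⇒ q = 7/16.

97/16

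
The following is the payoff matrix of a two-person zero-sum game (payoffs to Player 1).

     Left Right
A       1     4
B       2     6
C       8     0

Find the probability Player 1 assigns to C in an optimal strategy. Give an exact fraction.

1/3

Row minima: A → 1, B → 2, C → 0; maximin = 2.
Column maxima: Left → 8, Right → 6; minimax = 6.
2 ≠ 6, so there is no saddle point; optimal play is mixed.
A is strictly dominated by B, so Player 1 never plays it.
On the remaining 2×2 (B, C vs Left, Right):
Let Player 1 play B with probability p. Expected payoff against Left: 2p + 8(1−p) = −6p + 8; against Right: 6p + 0(1−p) = 6p.
Setting these equal: −6p + 8 = 6p ⇒ −12p = -8 ⇒ p = 2/3, and the value is (-6)·(2/3) + 8 = 4.
For Player 2: with q = P(Left), equating B's and C's payoffs gives −4q + 6 = 8q ⇒ q = 1/2.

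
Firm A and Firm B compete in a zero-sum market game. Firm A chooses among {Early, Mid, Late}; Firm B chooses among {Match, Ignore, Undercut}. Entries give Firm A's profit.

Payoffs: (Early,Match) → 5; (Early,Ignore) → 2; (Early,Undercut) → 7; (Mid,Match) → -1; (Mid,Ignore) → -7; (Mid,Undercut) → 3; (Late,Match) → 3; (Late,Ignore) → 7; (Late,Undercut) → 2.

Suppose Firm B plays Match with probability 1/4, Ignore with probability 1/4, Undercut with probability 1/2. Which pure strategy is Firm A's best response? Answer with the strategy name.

Early

Expected payoff of Early: (1/4)·5 + (1/4)·2 + (1/2)·7 = 21/4.
Expected payoff of Mid: (1/4)·(-1) + (1/4)·(-7) + (1/2)·3 = -1/2.
Expected payoff of Late: (1/4)·3 + (1/4)·7 + (1/2)·2 = 7/2.
The largest is 21/4, so Firm A's best response is Early.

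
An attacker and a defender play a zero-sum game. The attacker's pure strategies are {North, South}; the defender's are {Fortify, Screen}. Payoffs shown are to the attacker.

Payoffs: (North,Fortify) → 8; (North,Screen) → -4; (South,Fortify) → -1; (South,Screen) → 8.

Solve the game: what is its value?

Row minima: North → -4, South → -1; maximin = -1.
Column maxima: Fortify → 8, Screen → 8; minimax = 8.
-1 ≠ 8, so there is no saddle point; optimal play is mixed.
Let the attacker play North with probability p. Expected payoff against Fortify: 8p + (-1)(1−p) = 9p − 1; against Screen: (-4)p + 8(1−p) = −12p + 8.
Setting these equal: 9p − 1 = −12p + 8 ⇒ 21p = 9 ⇒ p = 3/7, and the value is (9)·(3/7) − 1 = 20/7.
For the defender: with q = P(Fortify), equating North's and South's payoffs gives 12q − 4 = −9q + 8 ⇒ q = 4/7.

20/7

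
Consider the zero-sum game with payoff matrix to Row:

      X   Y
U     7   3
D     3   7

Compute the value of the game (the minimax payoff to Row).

Row minima: U → 3, D → 3; maximin = 3.
Column maxima: X → 7, Y → 7; minimax = 7.
3 ≠ 7, so there is no saddle point; optimal play is mixed.
Let Row play U with probability p. Expected payoff against X: 7p + 3(1−p) = 4p + 3; against Y: 3p + 7(1−p) = −4p + 7.
Setting these equal: 4p + 3 = −4p + 7 ⇒ 8p = 4 ⇒ p = 1/2, and the value is (4)·(1/2) + 3 = 5.
For Column: with q = P(X), equating U's and D's payoffs gives 4q + 3 = −4q + 7 ⇒ q = 1/2.

5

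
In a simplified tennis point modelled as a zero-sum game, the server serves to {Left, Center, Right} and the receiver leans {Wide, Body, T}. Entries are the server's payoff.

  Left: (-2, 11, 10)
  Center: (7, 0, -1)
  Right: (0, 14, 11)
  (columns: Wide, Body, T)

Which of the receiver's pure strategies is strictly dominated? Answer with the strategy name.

Body

T holds the server's payoff strictly below Body in every row: 10 < 11, -1 < 0, 11 < 14.
So Body is strictly dominated for the receiver.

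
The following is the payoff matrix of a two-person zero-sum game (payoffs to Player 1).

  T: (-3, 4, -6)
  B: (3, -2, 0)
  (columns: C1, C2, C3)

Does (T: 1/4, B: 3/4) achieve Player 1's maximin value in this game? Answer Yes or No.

Against C1 this mix gives (1/4)·(-3) + (3/4)·3 = 3/2.
Against C2 this mix gives (1/4)·4 + (3/4)·(-2) = -1/2.
Against C3 this mix gives (1/4)·(-6) + (3/4)·0 = -3/2.
Player 2 will play C3, holding Player 1 to -3/2. Shifting weight toward the row that does better against C3 would raise this floor (the equalizing mix achieves -1 against both C3 and C2), so the proposed strategy is not optimal.

No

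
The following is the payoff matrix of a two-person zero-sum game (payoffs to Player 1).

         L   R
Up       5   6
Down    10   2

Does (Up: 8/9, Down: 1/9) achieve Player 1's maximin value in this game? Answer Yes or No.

Yes

Against L this mix gives (8/9)·5 + (1/9)·10 = 50/9.
Against R this mix gives (8/9)·6 + (1/9)·2 = 50/9.
All of Player 2's active replies (L, R) yield 50/9, and no column does worse for Player 1. The mix makes Player 2 indifferent and guarantees 50/9, so it is optimal.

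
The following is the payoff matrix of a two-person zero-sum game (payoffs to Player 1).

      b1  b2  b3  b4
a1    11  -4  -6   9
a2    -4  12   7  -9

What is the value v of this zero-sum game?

9/31

Row minima: a1 → -6, a2 → -9; maximin = -6.
Column maxima: b1 → 11, b2 → 12, b3 → 7, b4 → 9; minimax = 7.
-6 ≠ 7, so there is no saddle point; optimal play is mixed.
b1 is strictly dominated by b4 (it gives Player 1 strictly more in every row), so Player 2 never plays it.
b2 is strictly dominated by b3 (it gives Player 1 strictly more in every row), so Player 2 never plays it.
On the remaining 2×2 (a1, a2 vs b3, b4):
Let Player 1 play a1 with probability p. Expected payoff against b3: (-6)p + 7(1−p) = −13p + 7; against b4: 9p + (-9)(1−p) = 18p − 9.
Setting these equal: −13p + 7 = 18p − 9 ⇒ −31p = -16 ⇒ p = 16/31, and the value is (-13)·(16/31) + 7 = 9/31.
For Player 2: with q = P(b3), equating a1's and a2's payoffs gives −15q + 9 = 16q − 9 ⇒ q = 18/31.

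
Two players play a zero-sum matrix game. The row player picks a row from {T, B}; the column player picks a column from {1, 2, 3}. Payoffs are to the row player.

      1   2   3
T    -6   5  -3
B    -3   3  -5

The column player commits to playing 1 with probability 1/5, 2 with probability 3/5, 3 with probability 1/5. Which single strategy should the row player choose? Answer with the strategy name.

T

Expected payoff of T: (1/5)·(-6) + (3/5)·5 + (1/5)·(-3) = 6/5.
Expected payoff of B: (1/5)·(-3) + (3/5)·3 + (1/5)·(-5) = 1/5.
The largest is 6/5, so the row player's best response is T.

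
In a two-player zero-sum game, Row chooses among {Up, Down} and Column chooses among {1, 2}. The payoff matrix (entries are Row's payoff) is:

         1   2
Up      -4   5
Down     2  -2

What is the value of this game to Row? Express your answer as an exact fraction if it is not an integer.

2/13

Row minima: Up → -4, Down → -2; maximin = -2.
Column maxima: 1 → 2, 2 → 5; minimax = 2.
-2 ≠ 2, so there is no saddle point; optimal play is mixed.
Let Row play Up with probability p. Expected payoff against 1: (-4)p + 2(1−p) = −6p + 2; against 2: 5p + (-2)(1−p) = 7p − 2.
Setting these equal: −6p + 2 = 7p − 2 ⇒ −13p = -4 ⇒ p = 4/13, and the value is (-6)·(4/13) + 2 = 2/13.
For Column: with q = P(1), equating Up's and Down's payoffs gives −9q + 5 = 4q − 2 ⇒ q = 7/13.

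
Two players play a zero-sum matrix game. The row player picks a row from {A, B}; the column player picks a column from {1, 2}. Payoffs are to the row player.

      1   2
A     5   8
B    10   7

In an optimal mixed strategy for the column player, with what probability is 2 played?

5/6

Row minima: A → 5, B → 7; maximin = 7.
Column maxima: 1 → 10, 2 → 8; minimax = 8.
7 ≠ 8, so there is no saddle point; optimal play is mixed.
Let the row player play A with probability p. Expected payoff against 1: 5p + 10(1−p) = −5p + 10; against 2: 8p + 7(1−p) = p + 7.
Setting these equal: −5p + 10 = p + 7 ⇒ −6p = -3 ⇒ p = 1/2, and the value is (-5)·(1/2) + 10 = 15/2.
For the column player: with q = P(1), equating A's and B's payoffs gives −3q + 8 = 3q + 7 ⇒ q = 1/6.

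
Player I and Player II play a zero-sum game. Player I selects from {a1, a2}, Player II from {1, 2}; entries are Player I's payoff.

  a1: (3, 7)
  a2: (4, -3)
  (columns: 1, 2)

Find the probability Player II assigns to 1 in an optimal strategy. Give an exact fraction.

Row minima: a1 → 3, a2 → -3; maximin = 3.
Column maxima: 1 → 4, 2 → 7; minimax = 4.
3 ≠ 4, so there is no saddle point; optimal play is mixed.
Let Player I play a1 with probability p. Expected payoff against 1: 3p + 4(1−p) = −p + 4; against 2: 7p + (-3)(1−p) = 10p − 3.
Setting these equal: −p + 4 = 10p − 3 ⇒ −11p = -7 ⇒ p = 7/11, and the value is (-1)·(7/11) + 4 = 37/11.
For Player II: with q = P(1), equating a1's and a2's payoffs gives −4q + 7 = 7q − 3 ⇒ q = 10/11.

10/11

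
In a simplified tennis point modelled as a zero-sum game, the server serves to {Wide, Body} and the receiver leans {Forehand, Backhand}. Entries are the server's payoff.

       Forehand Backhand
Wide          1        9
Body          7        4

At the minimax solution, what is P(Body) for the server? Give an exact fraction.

Row minima: Wide → 1, Body → 4; maximin = 4.
Column maxima: Forehand → 7, Backhand → 9; minimax = 7.
4 ≠ 7, so there is no saddle point; optimal play is mixed.
Let the server play Wide with probability p. Expected payoff against Forehand: 1p + 7(1−p) = −6p + 7; against Backhand: 9p + 4(1−p) = 5p + 4.
Setting these equal: −6p + 7 = 5p + 4 ⇒ −11p = -3 ⇒ p = 3/11, and the value is (-6)·(3/11) + 7 = 59/11.
For the receiver: with q = P(Forehand), equating Wide's and Body's payoffs gives −8q + 9 = 3q + 4 ⇒ q = 5/11.

8/11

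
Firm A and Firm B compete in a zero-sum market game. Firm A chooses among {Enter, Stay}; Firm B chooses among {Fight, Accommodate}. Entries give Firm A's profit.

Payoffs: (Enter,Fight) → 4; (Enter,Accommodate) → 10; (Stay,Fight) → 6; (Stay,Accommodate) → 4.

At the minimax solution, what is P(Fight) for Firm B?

3/4

Row minima: Enter → 4, Stay → 4; maximin = 4.
Column maxima: Fight → 6, Accommodate → 10; minimax = 6.
4 ≠ 6, so there is no saddle point; optimal play is mixed.
Let Firm A play Enter with probability p. Expected payoff against Fight: 4p + 6(1−p) = −2p + 6; against Accommodate: 10p + 4(1−p) = 6p + 4.
Setting these equal: −2p + 6 = 6p + 4 ⇒ −8p = -2 ⇒ p = 1/4, and the value is (-2)·(1/4) + 6 = 11/2.
For Firm B: with q = P(Fight), equating Enter's and Stay's payoffs gives −6q + 10 = 2q + 4 ⇒ q = 3/4.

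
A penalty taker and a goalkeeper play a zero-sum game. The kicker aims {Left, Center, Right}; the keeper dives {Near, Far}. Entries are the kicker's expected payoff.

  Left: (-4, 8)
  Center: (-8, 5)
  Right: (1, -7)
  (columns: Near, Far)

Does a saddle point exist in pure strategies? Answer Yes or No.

No

Row minima: Left → -4, Center → -8, Right → -7; maximin = -4.
Column maxima: Near → 1, Far → 8; minimax = 1.
-4 ≠ 1, so no pure-strategy equilibrium exists.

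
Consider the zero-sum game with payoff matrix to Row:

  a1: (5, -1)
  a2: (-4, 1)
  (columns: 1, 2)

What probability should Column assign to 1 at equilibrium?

2/11

Row minima: a1 → -1, a2 → -4; maximin = -1.
Column maxima: 1 → 5, 2 → 1; minimax = 1.
-1 ≠ 1, so there is no saddle point; optimal play is mixed.
Let Row play a1 with probability p. Expected payoff against 1: 5p + (-4)(1−p) = 9p − 4; against 2: (-1)p + 1(1−p) = −2p + 1.
Setting these equal: 9p − 4 = −2p + 1 ⇒ 11p = 5 ⇒ p = 5/11, and the value is (9)·(5/11) − 4 = 1/11.
For Column: with q = P(1), equating a1's and a2's payoffs gives 6q − 1 = −5q + 1 ⇒ q = 2/11.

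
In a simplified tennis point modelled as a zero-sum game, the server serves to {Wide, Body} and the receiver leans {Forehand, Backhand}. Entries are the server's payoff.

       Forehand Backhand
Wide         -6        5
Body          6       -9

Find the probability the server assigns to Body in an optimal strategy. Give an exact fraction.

11/26

Row minima: Wide → -6, Body → -9; maximin = -6.
Column maxima: Forehand → 6, Backhand → 5; minimax = 5.
-6 ≠ 5, so there is no saddle point; optimal play is mixed.
Let the server play Wide with probability p. Expected payoff against Forehand: (-6)p + 6(1−p) = −12p + 6; against Backhand: 5p + (-9)(1−p) = 14p − 9.
Setting these equal: −12p + 6 = 14p − 9 ⇒ −26p = -15 ⇒ p = 15/26, and the value is (-12)·(15/26) + 6 = -12/13.
For the receiver: with q = P(Forehand), equating Wide's and Body's payoffs gives −11q + 5 = 15q − 9 ⇒ q = 7/13.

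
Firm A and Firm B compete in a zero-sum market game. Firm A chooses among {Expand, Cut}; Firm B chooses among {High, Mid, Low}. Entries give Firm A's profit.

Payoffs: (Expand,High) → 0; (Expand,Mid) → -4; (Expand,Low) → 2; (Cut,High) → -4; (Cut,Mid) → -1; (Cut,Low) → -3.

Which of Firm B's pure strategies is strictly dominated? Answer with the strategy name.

High holds Firm A's payoff strictly below Low in every row: 0 < 2, -4 < -3.
So Low is strictly dominated for Firm B.

Low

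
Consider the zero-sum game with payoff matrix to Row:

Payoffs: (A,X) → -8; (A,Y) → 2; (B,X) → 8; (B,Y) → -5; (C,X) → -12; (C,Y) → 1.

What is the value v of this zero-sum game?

Row minima: A → -8, B → -5, C → -12; maximin = -5.
Column maxima: X → 8, Y → 2; minimax = 2.
-5 ≠ 2, so there is no saddle point; optimal play is mixed.
C is strictly dominated by A, so Row never plays it.
On the remaining 2×2 (A, B vs X, Y):
Let Row play A with probability p. Expected payoff against X: (-8)p + 8(1−p) = −16p + 8; against Y: 2p + (-5)(1−p) = 7p − 5.
Setting these equal: −16p + 8 = 7p − 5 ⇒ −23p = -13 ⇒ p = 13/23, and the value is (-16)·(13/23) + 8 = -24/23.
For Column: with q = P(X), equating A's and B's payoffs gives −10q + 2 = 13q − 5 ⇒ q = 7/23.

-24/23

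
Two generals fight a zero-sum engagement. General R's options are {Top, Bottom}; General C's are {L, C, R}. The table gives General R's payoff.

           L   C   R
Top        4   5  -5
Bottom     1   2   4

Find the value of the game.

7/4

Row minima: Top → -5, Bottom → 1; maximin = 1.
Column maxima: L → 4, C → 5, R → 4; minimax = 4.
1 ≠ 4, so there is no saddle point; optimal play is mixed.
C is strictly dominated by L (it gives General R strictly more in every row), so General C never plays it.
On the remaining 2×2 (Top, Bottom vs L, R):
Let General R play Top with probability p. Expected payoff against L: 4p + 1(1−p) = 3p + 1; against R: (-5)p + 4(1−p) = −9p + 4.
Setting these equal: 3p + 1 = −9p + 4 ⇒ 12p = 3 ⇒ p = 1/4, and the value is (3)·(1/4) + 1 = 7/4.
For General C: with q = P(L), equating Top's and Bottom's payoffs gives 9q − 5 = −3q + 4 ⇒ q = 3/4.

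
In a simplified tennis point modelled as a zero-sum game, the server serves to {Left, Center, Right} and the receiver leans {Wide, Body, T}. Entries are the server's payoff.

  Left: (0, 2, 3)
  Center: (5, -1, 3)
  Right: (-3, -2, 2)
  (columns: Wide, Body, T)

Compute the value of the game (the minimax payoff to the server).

5/4

Row minima: Left → 0, Center → -1, Right → -3; maximin = 0.
Column maxima: Wide → 5, Body → 2, T → 3; minimax = 2.
0 ≠ 2, so there is no saddle point; optimal play is mixed.
Right is strictly dominated by Left, so the server never plays it.
T is strictly dominated by Body (it gives the server strictly more in every row), so the receiver never plays it.
On the remaining 2×2 (Left, Center vs Wide, Body):
Let the server play Left with probability p. Expected payoff against Wide: 0p + 5(1−p) = −5p + 5; against Body: 2p + (-1)(1−p) = 3p − 1.
Setting these equal: −5p + 5 = 3p − 1 ⇒ −8p = -6 ⇒ p = 3/4, and the value is (-5)·(3/4) + 5 = 5/4.
For the receiver: with q = P(Wide), equating Left's and Center's payoffs gives −2q + 2 = 6q − 1 ⇒ q = 3/8.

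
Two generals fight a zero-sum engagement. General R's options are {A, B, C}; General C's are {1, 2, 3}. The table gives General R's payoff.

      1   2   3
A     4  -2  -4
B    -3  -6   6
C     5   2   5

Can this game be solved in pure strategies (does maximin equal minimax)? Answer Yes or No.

Yes

Row minima: A → -4, B → -6, C → 2; maximin = 2.
Column maxima: 1 → 5, 2 → 2, 3 → 6; minimax = 2.
maximin = minimax = 2, so a saddle point exists.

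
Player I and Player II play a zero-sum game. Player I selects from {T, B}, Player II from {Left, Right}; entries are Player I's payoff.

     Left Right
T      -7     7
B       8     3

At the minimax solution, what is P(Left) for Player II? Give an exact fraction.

Row minima: T → -7, B → 3; maximin = 3.
Column maxima: Left → 8, Right → 7; minimax = 7.
3 ≠ 7, so there is no saddle point; optimal play is mixed.
Let Player I play T with probability p. Expected payoff against Left: (-7)p + 8(1−p) = −15p + 8; against Right: 7p + 3(1−p) = 4p + 3.
Setting these equal: −15p + 8 = 4p + 3 ⇒ −19p = -5 ⇒ p = 5/19, and the value is (-15)·(5/19) + 8 = 77/19.
For Player II: with q = P(Left), equating T's and B's payoffs gives −14q + 7 = 5q + 3 ⇒ q = 4/19.

4/19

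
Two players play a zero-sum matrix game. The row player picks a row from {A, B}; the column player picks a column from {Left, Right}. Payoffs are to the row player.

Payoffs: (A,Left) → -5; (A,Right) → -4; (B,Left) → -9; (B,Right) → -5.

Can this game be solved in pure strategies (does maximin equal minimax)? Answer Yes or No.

Row minima: A → -5, B → -9; maximin = -5.
Column maxima: Left → -5, Right → -4; minimax = -5.
maximin = minimax = -5, so a saddle point exists.

Yes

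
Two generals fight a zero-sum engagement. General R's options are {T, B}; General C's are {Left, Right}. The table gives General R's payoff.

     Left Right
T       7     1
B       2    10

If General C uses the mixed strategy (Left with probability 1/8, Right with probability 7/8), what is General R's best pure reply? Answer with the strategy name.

Expected payoff of T: (1/8)·7 + (7/8)·1 = 7/4.
Expected payoff of B: (1/8)·2 + (7/8)·10 = 9.
The largest is 9, so General R's best response is B.

B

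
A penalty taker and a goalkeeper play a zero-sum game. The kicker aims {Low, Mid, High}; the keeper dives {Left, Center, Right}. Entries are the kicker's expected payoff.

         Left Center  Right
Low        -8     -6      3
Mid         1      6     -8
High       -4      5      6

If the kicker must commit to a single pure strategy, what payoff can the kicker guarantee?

Row minima: Low → -8, Mid → -8, High → -4.
The best of these is -4.

-4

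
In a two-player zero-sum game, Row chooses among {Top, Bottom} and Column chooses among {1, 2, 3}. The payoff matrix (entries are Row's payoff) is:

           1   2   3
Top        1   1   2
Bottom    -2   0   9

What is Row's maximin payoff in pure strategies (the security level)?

1

Row minima: Top → 1, Bottom → -2.
The best of these is 1.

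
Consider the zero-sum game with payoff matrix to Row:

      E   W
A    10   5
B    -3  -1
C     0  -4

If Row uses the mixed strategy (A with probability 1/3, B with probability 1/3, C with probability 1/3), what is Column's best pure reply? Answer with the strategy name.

If Column plays E, Row's expected payoff is (1/3)·10 + (1/3)·(-3) + (1/3)·0 = 7/3.
If Column plays W, Row's expected payoff is (1/3)·5 + (1/3)·(-1) + (1/3)·(-4) = 0.
Column minimizes Row's payoff; the smallest is 0, so the best response is W.

W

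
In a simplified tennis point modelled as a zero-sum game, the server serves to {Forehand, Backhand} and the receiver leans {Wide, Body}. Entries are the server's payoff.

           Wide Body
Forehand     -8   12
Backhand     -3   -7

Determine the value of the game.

Row minima: Forehand → -8, Backhand → -7; maximin = -7.
Column maxima: Wide → -3, Body → 12; minimax = -3.
-7 ≠ -3, so there is no saddle point; optimal play is mixed.
Let the server play Forehand with probability p. Expected payoff against Wide: (-8)p + (-3)(1−p) = −5p − 3; against Body: 12p + (-7)(1−p) = 19p − 7.
Setting these equal: −5p − 3 = 19p − 7 ⇒ −24p = -4 ⇒ p = 1/6, and the value is (-5)·(1/6) − 3 = -23/6.
For the receiver: with q = P(Wide), equating Forehand's and Backhand's payoffs gives −20q + 12 = 4q − 7 ⇒ q = 19/24.

-23/6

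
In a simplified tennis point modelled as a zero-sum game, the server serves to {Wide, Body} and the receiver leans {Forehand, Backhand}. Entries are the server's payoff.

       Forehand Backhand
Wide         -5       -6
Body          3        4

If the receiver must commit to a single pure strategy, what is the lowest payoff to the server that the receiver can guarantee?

Column maxima: Forehand → 3, Backhand → 4.
The smallest of these is 3.

3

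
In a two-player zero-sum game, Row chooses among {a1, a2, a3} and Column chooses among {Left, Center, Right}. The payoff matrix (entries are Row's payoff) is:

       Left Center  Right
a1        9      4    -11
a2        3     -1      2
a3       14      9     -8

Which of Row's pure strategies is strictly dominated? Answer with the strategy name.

a3 gives a strictly higher payoff than a1 against every column: 14 > 9, 9 > 4, -8 > -11.
So a1 is strictly dominated and Row never plays it.

a1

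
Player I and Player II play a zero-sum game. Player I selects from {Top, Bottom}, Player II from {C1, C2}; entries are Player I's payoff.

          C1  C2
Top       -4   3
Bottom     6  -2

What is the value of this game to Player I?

Row minima: Top → -4, Bottom → -2; maximin = -2.
Column maxima: C1 → 6, C2 → 3; minimax = 3.
-2 ≠ 3, so there is no saddle point; optimal play is mixed.
Let Player I play Top with probability p. Expected payoff against C1: (-4)p + 6(1−p) = −10p + 6; against C2: 3p + (-2)(1−p) = 5p − 2.
Setting these equal: −10p + 6 = 5p − 2 ⇒ −15p = -8 ⇒ p = 8/15, and the value is (-10)·(8/15) + 6 = 2/3.
For Player II: with q = P(C1), equating Top's and Bottom's payoffs gives −7q + 3 = 8q − 2 ⇒ q = 1/3.

2/3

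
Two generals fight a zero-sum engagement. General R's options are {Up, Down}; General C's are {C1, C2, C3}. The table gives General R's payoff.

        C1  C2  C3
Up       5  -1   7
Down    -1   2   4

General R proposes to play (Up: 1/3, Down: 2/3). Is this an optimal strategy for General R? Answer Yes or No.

Yes

Against C1 this mix gives (1/3)·5 + (2/3)·(-1) = 1.
Against C2 this mix gives (1/3)·(-1) + (2/3)·2 = 1.
Against C3 this mix gives (1/3)·7 + (2/3)·4 = 5.
All of General C's active replies (C1, C2) yield 1, and no column does worse for General R. The mix makes General C indifferent and guarantees 1, so it is optimal.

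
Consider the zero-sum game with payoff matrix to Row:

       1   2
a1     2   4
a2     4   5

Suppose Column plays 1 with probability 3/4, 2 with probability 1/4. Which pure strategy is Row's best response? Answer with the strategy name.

a2

Expected payoff of a1: (3/4)·2 + (1/4)·4 = 5/2.
Expected payoff of a2: (3/4)·4 + (1/4)·5 = 17/4.
The largest is 17/4, so Row's best response is a2.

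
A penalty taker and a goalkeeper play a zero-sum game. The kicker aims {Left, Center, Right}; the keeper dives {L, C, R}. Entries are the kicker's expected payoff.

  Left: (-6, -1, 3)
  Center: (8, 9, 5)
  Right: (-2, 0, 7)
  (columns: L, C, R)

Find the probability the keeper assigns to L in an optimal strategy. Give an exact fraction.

1/6

Row minima: Left → -6, Center → 5, Right → -2; maximin = 5.
Column maxima: L → 8, C → 9, R → 7; minimax = 7.
5 ≠ 7, so there is no saddle point; optimal play is mixed.
Left is strictly dominated by Center, so the kicker never plays it.
C is strictly dominated by L (it gives the kicker strictly more in every row), so the keeper never plays it.
On the remaining 2×2 (Center, Right vs L, R):
Let the kicker play Center with probability p. Expected payoff against L: 8p + (-2)(1−p) = 10p − 2; against R: 5p + 7(1−p) = −2p + 7.
Setting these equal: 10p − 2 = −2p + 7 ⇒ 12p = 9 ⇒ p = 3/4, and the value is (10)·(3/4) − 2 = 11/2.
For the keeper: with q = P(L), equating Center's and Right's payoffs gives 3q + 5 = −9q + 7 ⇒ q = 1/6.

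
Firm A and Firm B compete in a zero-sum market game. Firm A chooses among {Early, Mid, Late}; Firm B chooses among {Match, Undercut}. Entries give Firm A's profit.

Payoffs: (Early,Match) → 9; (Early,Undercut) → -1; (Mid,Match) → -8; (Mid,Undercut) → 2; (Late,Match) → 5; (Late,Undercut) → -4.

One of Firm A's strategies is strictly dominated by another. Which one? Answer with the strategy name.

Early gives a strictly higher payoff than Late against every column: 9 > 5, -1 > -4.
So Late is strictly dominated and Firm A never plays it.

Late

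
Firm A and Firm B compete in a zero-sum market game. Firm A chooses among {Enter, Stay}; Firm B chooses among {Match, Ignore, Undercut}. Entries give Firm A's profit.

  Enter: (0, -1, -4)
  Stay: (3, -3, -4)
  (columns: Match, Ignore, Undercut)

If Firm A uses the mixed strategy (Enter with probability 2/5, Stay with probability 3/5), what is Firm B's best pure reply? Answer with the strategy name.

Undercut

If Firm B plays Match, Firm A's expected payoff is (2/5)·0 + (3/5)·3 = 9/5.
If Firm B plays Ignore, Firm A's expected payoff is (2/5)·(-1) + (3/5)·(-3) = -11/5.
If Firm B plays Undercut, Firm A's expected payoff is (2/5)·(-4) + (3/5)·(-4) = -4.
Firm B minimizes Firm A's payoff; the smallest is -4, so the best response is Undercut.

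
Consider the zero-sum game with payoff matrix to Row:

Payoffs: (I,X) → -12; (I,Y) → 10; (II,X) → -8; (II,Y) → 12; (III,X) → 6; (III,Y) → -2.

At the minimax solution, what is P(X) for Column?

1/2

Row minima: I → -12, II → -8, III → -2; maximin = -2.
Column maxima: X → 6, Y → 12; minimax = 6.
-2 ≠ 6, so there is no saddle point; optimal play is mixed.
I is strictly dominated by II, so Row never plays it.
On the remaining 2×2 (II, III vs X, Y):
Let Row play II with probability p. Expected payoff against X: (-8)p + 6(1−p) = −14p + 6; against Y: 12p + (-2)(1−p) = 14p − 2.
Setting these equal: −14p + 6 = 14p − 2 ⇒ −28p = -8 ⇒ p = 2/7, and the value is (-14)·(2/7) + 6 = 2.
For Column: with q = P(X), equating II's and III's payoffs gives −20q + 12 = 8q − 2 ⇒ q = 1/2.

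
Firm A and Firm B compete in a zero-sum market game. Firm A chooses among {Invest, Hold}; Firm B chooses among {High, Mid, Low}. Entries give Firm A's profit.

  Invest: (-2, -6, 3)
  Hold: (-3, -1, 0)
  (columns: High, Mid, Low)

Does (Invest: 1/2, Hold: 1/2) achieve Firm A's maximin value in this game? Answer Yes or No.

No

Against High this mix gives (1/2)·(-2) + (1/2)·(-3) = -5/2.
Against Mid this mix gives (1/2)·(-6) + (1/2)·(-1) = -7/2.
Against Low this mix gives (1/2)·3 + (1/2)·0 = 3/2.
Firm B will play Mid, holding Firm A to -7/2. Shifting weight toward the row that does better against Mid would raise this floor (the equalizing mix achieves -8/3 against both Mid and High), so the proposed strategy is not optimal.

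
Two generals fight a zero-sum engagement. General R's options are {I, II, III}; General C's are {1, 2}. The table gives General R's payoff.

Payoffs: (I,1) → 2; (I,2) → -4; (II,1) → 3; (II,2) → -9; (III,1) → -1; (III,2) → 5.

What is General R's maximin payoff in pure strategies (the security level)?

-1

Row minima: I → -4, II → -9, III → -1.
The best of these is -1.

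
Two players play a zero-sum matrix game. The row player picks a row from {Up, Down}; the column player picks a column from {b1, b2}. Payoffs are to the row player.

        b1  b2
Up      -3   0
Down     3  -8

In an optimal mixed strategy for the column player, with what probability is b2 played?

3/7

Row minima: Up → -3, Down → -8; maximin = -3.
Column maxima: b1 → 3, b2 → 0; minimax = 0.
-3 ≠ 0, so there is no saddle point; optimal play is mixed.
Let the row player play Up with probability p. Expected payoff against b1: (-3)p + 3(1−p) = −6p + 3; against b2: 0p + (-8)(1−p) = 8p − 8.
Setting these equal: −6p + 3 = 8p − 8 ⇒ −14p = -11 ⇒ p = 11/14, and the value is (-6)·(11/14) + 3 = -12/7.
For the column player: with q = P(b1), equating Up's and Down's payoffs gives −3q = 11q − 8 ⇒ q = 4/7.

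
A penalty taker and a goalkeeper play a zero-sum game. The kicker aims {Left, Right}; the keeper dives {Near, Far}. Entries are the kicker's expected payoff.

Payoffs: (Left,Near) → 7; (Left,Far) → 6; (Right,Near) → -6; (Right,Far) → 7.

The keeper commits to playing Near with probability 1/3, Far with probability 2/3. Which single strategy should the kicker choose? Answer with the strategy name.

Left

Expected payoff of Left: (1/3)·7 + (2/3)·6 = 19/3.
Expected payoff of Right: (1/3)·(-6) + (2/3)·7 = 8/3.
The largest is 19/3, so the kicker's best response is Left.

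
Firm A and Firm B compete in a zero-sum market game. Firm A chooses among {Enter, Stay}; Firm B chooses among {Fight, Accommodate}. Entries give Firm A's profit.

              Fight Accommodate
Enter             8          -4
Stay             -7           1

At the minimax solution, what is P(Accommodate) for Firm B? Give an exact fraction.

3/4

Row minima: Enter → -4, Stay → -7; maximin = -4.
Column maxima: Fight → 8, Accommodate → 1; minimax = 1.
-4 ≠ 1, so there is no saddle point; optimal play is mixed.
Let Firm A play Enter with probability p. Expected payoff against Fight: 8p + (-7)(1−p) = 15p − 7; against Accommodate: (-4)p + 1(1−p) = −5p + 1.
Setting these equal: 15p − 7 = −5p + 1 ⇒ 20p = 8 ⇒ p = 2/5, and the value is (15)·(2/5) − 7 = -1.
For Firm B: with q = P(Fight), equating Enter's and Stay's payoffs gives 12q − 4 = −8q + 1 ⇒ q = 1/4.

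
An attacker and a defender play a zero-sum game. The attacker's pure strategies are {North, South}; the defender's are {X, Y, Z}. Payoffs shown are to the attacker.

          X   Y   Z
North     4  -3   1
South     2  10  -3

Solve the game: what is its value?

Row minima: North → -3, South → -3; maximin = -3.
Column maxima: X → 4, Y → 10, Z → 1; minimax = 1.
-3 ≠ 1, so there is no saddle point; optimal play is mixed.
X is strictly dominated by Z (it gives the attacker strictly more in every row), so the defender never plays it.
On the remaining 2×2 (North, South vs Y, Z):
Let the attacker play North with probability p. Expected payoff against Y: (-3)p + 10(1−p) = −13p + 10; against Z: 1p + (-3)(1−p) = 4p − 3.
Setting these equal: −13p + 10 = 4p − 3 ⇒ −17p = -13 ⇒ p = 13/17, and the value is (-13)·(13/17) + 10 = 1/17.
For the defender: with q = P(Y), equating North's and South's payoffs gives −4q + 1 = 13q − 3 ⇒ q = 4/17.

1/17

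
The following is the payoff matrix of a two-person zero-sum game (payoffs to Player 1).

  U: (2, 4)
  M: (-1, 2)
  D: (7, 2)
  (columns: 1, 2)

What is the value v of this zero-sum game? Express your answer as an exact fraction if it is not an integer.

24/7

Row minima: U → 2, M → -1, D → 2; maximin = 2.
Column maxima: 1 → 7, 2 → 4; minimax = 4.
2 ≠ 4, so there is no saddle point; optimal play is mixed.
M is strictly dominated by U, so Player 1 never plays it.
On the remaining 2×2 (U, D vs 1, 2):
Let Player 1 play U with probability p. Expected payoff against 1: 2p + 7(1−p) = −5p + 7; against 2: 4p + 2(1−p) = 2p + 2.
Setting these equal: −5p + 7 = 2p + 2 ⇒ −7p = -5 ⇒ p = 5/7, and the value is (-5)·(5/7) + 7 = 24/7.
For Player 2: with q = P(1), equating U's and D's payoffs gives −2q + 4 = 5q + 2 ⇒ q = 2/7.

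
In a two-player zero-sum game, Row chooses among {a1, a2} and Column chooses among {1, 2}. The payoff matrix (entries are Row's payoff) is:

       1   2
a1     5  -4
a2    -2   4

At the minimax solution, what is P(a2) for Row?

Row minima: a1 → -4, a2 → -2; maximin = -2.
Column maxima: 1 → 5, 2 → 4; minimax = 4.
-2 ≠ 4, so there is no saddle point; optimal play is mixed.
Let Row play a1 with probability p. Expected payoff against 1: 5p + (-2)(1−p) = 7p − 2; against 2: (-4)p + 4(1−p) = −8p + 4.
Setting these equal: 7p − 2 = −8p + 4 ⇒ 15p = 6 ⇒ p = 2/5, and the value is (7)·(2/5) − 2 = 4/5.
For Column: with q = P(1), equating a1's and a2's payoffs gives 9q − 4 = −6q + 4 ⇒ q = 8/15.

3/5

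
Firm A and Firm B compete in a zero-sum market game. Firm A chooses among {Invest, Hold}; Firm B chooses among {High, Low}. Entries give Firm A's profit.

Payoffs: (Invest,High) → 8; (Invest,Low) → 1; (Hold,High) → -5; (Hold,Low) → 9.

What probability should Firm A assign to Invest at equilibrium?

Row minima: Invest → 1, Hold → -5; maximin = 1.
Column maxima: High → 8, Low → 9; minimax = 8.
1 ≠ 8, so there is no saddle point; optimal play is mixed.
Let Firm A play Invest with probability p. Expected payoff against High: 8p + (-5)(1−p) = 13p − 5; against Low: 1p + 9(1−p) = −8p + 9.
Setting these equal: 13p − 5 = −8p + 9 ⇒ 21p = 14 ⇒ p = 2/3, and the value is (13)·(2/3) − 5 = 11/3.
For Firm B: with q = P(High), equating Invest's and Hold's payoffs gives 7q + 1 = −14q + 9 ⇒ q = 8/21.

2/3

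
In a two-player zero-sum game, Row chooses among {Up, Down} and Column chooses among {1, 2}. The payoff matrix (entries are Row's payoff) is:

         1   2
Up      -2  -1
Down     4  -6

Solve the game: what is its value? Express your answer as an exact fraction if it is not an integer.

Row minima: Up → -2, Down → -6; maximin = -2.
Column maxima: 1 → 4, 2 → -1; minimax = -1.
-2 ≠ -1, so there is no saddle point; optimal play is mixed.
Let Row play Up with probability p. Expected payoff against 1: (-2)p + 4(1−p) = −6p + 4; against 2: (-1)p + (-6)(1−p) = 5p − 6.
Setting these equal: −6p + 4 = 5p − 6 ⇒ −11p = -10 ⇒ p = 10/11, and the value is (-6)·(10/11) + 4 = -16/11.
For Column: with q = P(1), equating Up's and Down's payoffs gives −q − 1 = 10q − 6 ⇒ q = 5/11.

-16/11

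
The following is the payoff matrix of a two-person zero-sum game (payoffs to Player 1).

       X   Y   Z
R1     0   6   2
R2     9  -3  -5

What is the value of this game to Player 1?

Row minima: R1 → 0, R2 → -5; maximin = 0.
Column maxima: X → 9, Y → 6, Z → 2; minimax = 2.
0 ≠ 2, so there is no saddle point; optimal play is mixed.
Y is strictly dominated by Z (it gives Player 1 strictly more in every row), so Player 2 never plays it.
On the remaining 2×2 (R1, R2 vs X, Z):
Let Player 1 play R1 with probability p. Expected payoff against X: 0p + 9(1−p) = −9p + 9; against Z: 2p + (-5)(1−p) = 7p − 5.
Setting these equal: −9p + 9 = 7p − 5 ⇒ −16p = -14 ⇒ p = 7/8, and the value is (-9)·(7/8) + 9 = 9/8.
For Player 2: with q = P(X), equating R1's and R2's payoffs gives −2q + 2 = 14q − 5 ⇒ q = 7/16.

9/8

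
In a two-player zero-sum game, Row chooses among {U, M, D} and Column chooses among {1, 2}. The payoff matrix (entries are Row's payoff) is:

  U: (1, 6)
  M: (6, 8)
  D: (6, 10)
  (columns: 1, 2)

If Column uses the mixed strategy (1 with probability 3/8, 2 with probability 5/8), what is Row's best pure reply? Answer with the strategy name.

Expected payoff of U: (3/8)·1 + (5/8)·6 = 33/8.
Expected payoff of M: (3/8)·6 + (5/8)·8 = 29/4.
Expected payoff of D: (3/8)·6 + (5/8)·10 = 17/2.
The largest is 17/2, so Row's best response is D.

D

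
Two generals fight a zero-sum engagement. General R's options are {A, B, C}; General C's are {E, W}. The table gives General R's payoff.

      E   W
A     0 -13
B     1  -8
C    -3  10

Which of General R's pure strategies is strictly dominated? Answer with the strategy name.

B gives a strictly higher payoff than A against every column: 1 > 0, -8 > -13.
So A is strictly dominated and General R never plays it.

A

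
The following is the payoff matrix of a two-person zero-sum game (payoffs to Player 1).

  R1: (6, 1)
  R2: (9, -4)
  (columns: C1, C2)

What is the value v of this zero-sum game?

1

Row minima: R1 → 1, R2 → -4; maximin = 1.
Column maxima: C1 → 9, C2 → 1; minimax = 1.
Since maximin = minimax = 1, there is a saddle point and the value is 1.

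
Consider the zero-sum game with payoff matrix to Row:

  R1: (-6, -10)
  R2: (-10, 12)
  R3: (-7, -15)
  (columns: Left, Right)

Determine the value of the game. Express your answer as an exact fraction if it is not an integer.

-86/13

Row minima: R1 → -10, R2 → -10, R3 → -15; maximin = -10.
Column maxima: Left → -6, Right → 12; minimax = -6.
-10 ≠ -6, so there is no saddle point; optimal play is mixed.
R3 is strictly dominated by R1, so Row never plays it.
On the remaining 2×2 (R1, R2 vs Left, Right):
Let Row play R1 with probability p. Expected payoff against Left: (-6)p + (-10)(1−p) = 4p − 10; against Right: (-10)p + 12(1−p) = −22p + 12.
Setting these equal: 4p − 10 = −22p + 12 ⇒ 26p = 22 ⇒ p = 11/13, and the value is (4)·(11/13) − 10 = -86/13.
For Column: with q = P(Left), equating R1's and R2's payoffs gives 4q − 10 = −22q + 12 ⇒ q = 11/13.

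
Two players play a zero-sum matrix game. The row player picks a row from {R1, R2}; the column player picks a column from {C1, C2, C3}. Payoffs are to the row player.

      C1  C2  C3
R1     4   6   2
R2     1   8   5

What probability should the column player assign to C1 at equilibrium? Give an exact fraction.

Row minima: R1 → 2, R2 → 1; maximin = 2.
Column maxima: C1 → 4, C2 → 8, C3 → 5; minimax = 4.
2 ≠ 4, so there is no saddle point; optimal play is mixed.
C2 is strictly dominated by C1 (it gives the row player strictly more in every row), so the column player never plays it.
On the remaining 2×2 (R1, R2 vs C1, C3):
Let the row player play R1 with probability p. Expected payoff against C1: 4p + 1(1−p) = 3p + 1; against C3: 2p + 5(1−p) = −3p + 5.
Setting these equal: 3p + 1 = −3p + 5 ⇒ 6p = 4 ⇒ p = 2/3, and the value is (3)·(2/3) + 1 = 3.
For the column player: with q = P(C1), equating R1's and R2's payoffs gives 2q + 2 = −4q + 5 ⇒ q = 1/2.

1/2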